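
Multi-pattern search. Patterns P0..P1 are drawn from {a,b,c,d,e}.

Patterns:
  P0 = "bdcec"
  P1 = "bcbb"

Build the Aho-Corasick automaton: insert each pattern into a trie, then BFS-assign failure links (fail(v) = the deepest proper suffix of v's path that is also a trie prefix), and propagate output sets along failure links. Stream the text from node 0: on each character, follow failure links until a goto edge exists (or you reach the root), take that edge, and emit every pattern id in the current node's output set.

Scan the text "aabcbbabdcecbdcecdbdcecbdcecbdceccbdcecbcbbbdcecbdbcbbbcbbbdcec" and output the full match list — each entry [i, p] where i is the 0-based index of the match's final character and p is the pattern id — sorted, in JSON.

Build:
Trie nodes:
  n0 'ε': b→1
  n1 'b': c→6 d→2
  n2 'bd': c→3
  n3 'bdc': e→4
  n4 'bdce': c→5
  n5 'bdcec': ·  ←P0
  n6 'bc': b→7
  n7 'bcb': b→8
  n8 'bcbb': ·  ←P1

Failure links (BFS by depth):
  fail(1) 'b': from fail(0)=0 chase 'b': 0 ⇒ 0;  out=∅∪out(0)=∅
  fail(2) 'bd': from fail(1)=0 chase 'd': 0 ⇒ 0;  out=∅∪out(0)=∅
  fail(6) 'bc': from fail(1)=0 chase 'c': 0 ⇒ 0;  out=∅∪out(0)=∅
  fail(3) 'bdc': from fail(2)=0 chase 'c': 0 ⇒ 0;  out=∅∪out(0)=∅
  fail(7) 'bcb': from fail(6)=0 chase 'b': 0 ⇒ 1;  out=∅∪out(1)=∅
  fail(4) 'bdce': from fail(3)=0 chase 'e': 0 ⇒ 0;  out=∅∪out(0)=∅
  fail(8) 'bcbb': from fail(7)=1 chase 'b': 1→0 ⇒ 1;  out={1}∪out(1)={1}
  fail(5) 'bdcec': from fail(4)=0 chase 'c': 0 ⇒ 0;  out={0}∪out(0)={0}

Scan:
[0] read 'a'  n0⇒n0
[1] read 'a'  n0⇒n0
[2] read 'b'  n0⇒n1
[3] read 'c'  n1⇒n6
[4] read 'b'  n6⇒n7
[5] read 'b'  n7⇒n8  emit P1@[2:5]
[6] read 'a'  n8⇒n0 (fail-walked)
[7] read 'b'  n0⇒n1
[8] read 'd'  n1⇒n2
[9] read 'c'  n2⇒n3
[10] read 'e'  n3⇒n4
[11] read 'c'  n4⇒n5  emit P0@[7:11]
[12] read 'b'  n5⇒n1 (fail-walked)
[13] read 'd'  n1⇒n2
[14] read 'c'  n2⇒n3
[15] read 'e'  n3⇒n4
[16] read 'c'  n4⇒n5  emit P0@[12:16]
[17] read 'd'  n5⇒n0 (fail-walked)
[18] read 'b'  n0⇒n1
[19] read 'd'  n1⇒n2
[20] read 'c'  n2⇒n3
[21] read 'e'  n3⇒n4
[22] read 'c'  n4⇒n5  emit P0@[18:22]
[23] read 'b'  n5⇒n1 (fail-walked)
[24] read 'd'  n1⇒n2
[25] read 'c'  n2⇒n3
[26] read 'e'  n3⇒n4
[27] read 'c'  n4⇒n5  emit P0@[23:27]
[28] read 'b'  n5⇒n1 (fail-walked)
[29] read 'd'  n1⇒n2
[30] read 'c'  n2⇒n3
[31] read 'e'  n3⇒n4
[32] read 'c'  n4⇒n5  emit P0@[28:32]
[33] read 'c'  n5⇒n0 (fail-walked)
[34] read 'b'  n0⇒n1
[35] read 'd'  n1⇒n2
[36] read 'c'  n2⇒n3
[37] read 'e'  n3⇒n4
[38] read 'c'  n4⇒n5  emit P0@[34:38]
[39] read 'b'  n5⇒n1 (fail-walked)
[40] read 'c'  n1⇒n6
[41] read 'b'  n6⇒n7
[42] read 'b'  n7⇒n8  emit P1@[39:42]
[43] read 'b'  n8⇒n1 (fail-walked)
[44] read 'd'  n1⇒n2
[45] read 'c'  n2⇒n3
[46] read 'e'  n3⇒n4
[47] read 'c'  n4⇒n5  emit P0@[43:47]
[48] read 'b'  n5⇒n1 (fail-walked)
[49] read 'd'  n1⇒n2
[50] read 'b'  n2⇒n1 (fail-walked)
[51] read 'c'  n1⇒n6
[52] read 'b'  n6⇒n7
[53] read 'b'  n7⇒n8  emit P1@[50:53]
[54] read 'b'  n8⇒n1 (fail-walked)
[55] read 'c'  n1⇒n6
[56] read 'b'  n6⇒n7
[57] read 'b'  n7⇒n8  emit P1@[54:57]
[58] read 'b'  n8⇒n1 (fail-walked)
[59] read 'd'  n1⇒n2
[60] read 'c'  n2⇒n3
[61] read 'e'  n3⇒n4
[62] read 'c'  n4⇒n5  emit P0@[58:62]

All matches (sorted): [[5,1],[11,0],[16,0],[22,0],[27,0],[32,0],[38,0],[42,1],[47,0],[53,1],[57,1],[62,0]]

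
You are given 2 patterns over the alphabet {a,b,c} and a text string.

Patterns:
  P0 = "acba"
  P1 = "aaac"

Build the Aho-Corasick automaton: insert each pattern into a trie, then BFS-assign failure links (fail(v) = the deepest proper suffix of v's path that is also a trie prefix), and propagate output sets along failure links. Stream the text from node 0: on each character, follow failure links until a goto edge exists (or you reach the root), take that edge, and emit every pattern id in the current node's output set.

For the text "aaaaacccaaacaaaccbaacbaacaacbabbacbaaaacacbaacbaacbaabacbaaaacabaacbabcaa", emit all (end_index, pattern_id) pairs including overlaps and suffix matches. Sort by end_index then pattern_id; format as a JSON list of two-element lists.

Construct AC machine:
Trie (insert patterns):
  0='ε' goto a→1
  1='a' goto a→5 c→2
  2='ac' goto b→3
  3='acb' goto a→4
  4='acba' goto ·  ←P0
  5='aa' goto a→6
  6='aaa' goto c→7
  7='aaac' goto ·  ←P1

BFS fail/out derivation:
  fail(1) 'a': from fail(0)=0 chase 'a': 0 ⇒ 0;  out=∅∪out(0)=∅
  fail(2) 'ac': from fail(1)=0 chase 'c': 0 ⇒ 0;  out=∅∪out(0)=∅
  fail(5) 'aa': from fail(1)=0 chase 'a': 0 ⇒ 1;  out=∅∪out(1)=∅
  fail(3) 'acb': from fail(2)=0 chase 'b': 0 ⇒ 0;  out=∅∪out(0)=∅
  fail(6) 'aaa': from fail(5)=1 chase 'a': 1 ⇒ 5;  out=∅∪out(5)=∅
  fail(4) 'acba': from fail(3)=0 chase 'a': 0 ⇒ 1;  out={0}∪out(1)={0}
  fail(7) 'aaac': from fail(6)=5 chase 'c': 5→1 ⇒ 2;  out={1}∪out(2)={1}

Run:
i=0 'a': node 0→1
i=1 'a': node 1→5
i=2 'a': node 5→6
i=3 'a': node 6→6 (fail-walked)
i=4 'a': node 6→6 (fail-walked)
i=5 'c': node 6→7  ** P1@[2:5]
i=6 'c': node 7→0 (fail-walked)
i=7 'c': node 0→0
i=8 'a': node 0→1
i=9 'a': node 1→5
i=10 'a': node 5→6
i=11 'c': node 6→7  ** P1@[8:11]
i=12 'a': node 7→1 (fail-walked)
i=13 'a': node 1→5
i=14 'a': node 5→6
i=15 'c': node 6→7  ** P1@[12:15]
i=16 'c': node 7→0 (fail-walked)
i=17 'b': node 0→0
i=18 'a': node 0→1
i=19 'a': node 1→5
i=20 'c': node 5→2 (fail-walked)
i=21 'b': node 2→3
i=22 'a': node 3→4  ** P0@[19:22]
i=23 'a': node 4→5 (fail-walked)
i=24 'c': node 5→2 (fail-walked)
i=25 'a': node 2→1 (fail-walked)
i=26 'a': node 1→5
i=27 'c': node 5→2 (fail-walked)
i=28 'b': node 2→3
i=29 'a': node 3→4  ** P0@[26:29]
i=30 'b': node 4→0 (fail-walked)
i=31 'b': node 0→0
i=32 'a': node 0→1
i=33 'c': node 1→2
i=34 'b': node 2→3
i=35 'a': node 3→4  ** P0@[32:35]
i=36 'a': node 4→5 (fail-walked)
i=37 'a': node 5→6
i=38 'a': node 6→6 (fail-walked)
i=39 'c': node 6→7  ** P1@[36:39]
i=40 'a': node 7→1 (fail-walked)
i=41 'c': node 1→2
i=42 'b': node 2→3
i=43 'a': node 3→4  ** P0@[40:43]
i=44 'a': node 4→5 (fail-walked)
i=45 'c': node 5→2 (fail-walked)
i=46 'b': node 2→3
i=47 'a': node 3→4  ** P0@[44:47]
i=48 'a': node 4→5 (fail-walked)
i=49 'c': node 5→2 (fail-walked)
i=50 'b': node 2→3
i=51 'a': node 3→4  ** P0@[48:51]
i=52 'a': node 4→5 (fail-walked)
i=53 'b': node 5→0 (fail-walked)
i=54 'a': node 0→1
i=55 'c': node 1→2
i=56 'b': node 2→3
i=57 'a': node 3→4  ** P0@[54:57]
i=58 'a': node 4→5 (fail-walked)
i=59 'a': node 5→6
i=60 'a': node 6→6 (fail-walked)
i=61 'c': node 6→7  ** P1@[58:61]
i=62 'a': node 7→1 (fail-walked)
i=63 'b': node 1→0 (fail-walked)
i=64 'a': node 0→1
i=65 'a': node 1→5
i=66 'c': node 5→2 (fail-walked)
i=67 'b': node 2→3
i=68 'a': node 3→4  ** P0@[65:68]
i=69 'b': node 4→0 (fail-walked)
i=70 'c': node 0→0
i=71 'a': node 0→1
i=72 'a': node 1→5

Result: [[5,1],[11,1],[15,1],[22,0],[29,0],[35,0],[39,1],[43,0],[47,0],[51,0],[57,0],[61,1],[68,0]]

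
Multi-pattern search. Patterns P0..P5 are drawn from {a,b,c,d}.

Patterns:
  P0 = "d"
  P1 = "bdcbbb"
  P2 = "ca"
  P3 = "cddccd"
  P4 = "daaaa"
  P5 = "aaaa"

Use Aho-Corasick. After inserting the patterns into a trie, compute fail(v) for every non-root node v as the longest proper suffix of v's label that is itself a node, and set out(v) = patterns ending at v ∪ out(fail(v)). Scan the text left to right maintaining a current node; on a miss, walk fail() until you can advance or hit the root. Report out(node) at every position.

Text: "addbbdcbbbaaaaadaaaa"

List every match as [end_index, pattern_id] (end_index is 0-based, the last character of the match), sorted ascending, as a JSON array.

Build:
Trie nodes:
  n0 'ε': a→19 b→2 c→8 d→1
  n1 'd': a→15  ←P0
  n2 'b': d→3
  n3 'bd': c→4
  n4 'bdc': b→5
  n5 'bdcb': b→6
  n6 'bdcbb': b→7
  n7 'bdcbbb': ·  ←P1
  n8 'c': a→9 d→10
  n9 'ca': ·  ←P2
  n10 'cd': d→11
  n11 'cdd': c→12
  n12 'cddc': c→13
  n13 'cddcc': d→14
  n14 'cddccd': ·  ←P3
  n15 'da': a→16
  n16 'daa': a→17
  n17 'daaa': a→18
  n18 'daaaa': ·  ←P4
  n19 'a': a→20
  n20 'aa': a→21
  n21 'aaa': a→22
  n22 'aaaa': ·  ←P5

BFS fail/out derivation:
  n1('d'): parent n0 fail=0; on 'd' 0 → fail=0;  out {0}∪∅={0}
  n2('b'): parent n0 fail=0; on 'b' 0 → fail=0;  out ∅∪∅=∅
  n8('c'): parent n0 fail=0; on 'c' 0 → fail=0;  out ∅∪∅=∅
  n19('a'): parent n0 fail=0; on 'a' 0 → fail=0;  out ∅∪∅=∅
  n3('bd'): parent n2 fail=0; on 'd' 0 → fail=1;  out ∅∪{0}={0}
  n9('ca'): parent n8 fail=0; on 'a' 0 → fail=19;  out {2}∪∅={2}
  n10('cd'): parent n8 fail=0; on 'd' 0 → fail=1;  out ∅∪{0}={0}
  n15('da'): parent n1 fail=0; on 'a' 0 → fail=19;  out ∅∪∅=∅
  n20('aa'): parent n19 fail=0; on 'a' 0 → fail=19;  out ∅∪∅=∅
  n4('bdc'): parent n3 fail=1; on 'c' 1→0 → fail=8;  out ∅∪∅=∅
  n11('cdd'): parent n10 fail=1; on 'd' 1→0 → fail=1;  out ∅∪{0}={0}
  n16('daa'): parent n15 fail=19; on 'a' 19 → fail=20;  out ∅∪∅=∅
  n21('aaa'): parent n20 fail=19; on 'a' 19 → fail=20;  out ∅∪∅=∅
  n5('bdcb'): parent n4 fail=8; on 'b' 8→0 → fail=2;  out ∅∪∅=∅
  n12('cddc'): parent n11 fail=1; on 'c' 1→0 → fail=8;  out ∅∪∅=∅
  n17('daaa'): parent n16 fail=20; on 'a' 20 → fail=21;  out ∅∪∅=∅
  n22('aaaa'): parent n21 fail=20; on 'a' 20 → fail=21;  out {5}∪∅={5}
  n6('bdcbb'): parent n5 fail=2; on 'b' 2→0 → fail=2;  out ∅∪∅=∅
  n13('cddcc'): parent n12 fail=8; on 'c' 8→0 → fail=8;  out ∅∪∅=∅
  n18('daaaa'): parent n17 fail=21; on 'a' 21 → fail=22;  out {4}∪{5}={4,5}
  n7('bdcbbb'): parent n6 fail=2; on 'b' 2→0 → fail=2;  out {1}∪∅={1}
  n14('cddccd'): parent n13 fail=8; on 'd' 8 → fail=10;  out {3}∪{0}={0,3}

Scan:
i=0 'a': node 0→19
i=1 'd': node 19→1 (via fail)  ** P0@[1:1]
i=2 'd': node 1→1 (via fail)  ** P0@[2:2]
i=3 'b': node 1→2 (via fail)
i=4 'b': node 2→2 (via fail)
i=5 'd': node 2→3  ** P0@[5:5]
i=6 'c': node 3→4
i=7 'b': node 4→5
i=8 'b': node 5→6
i=9 'b': node 6→7  ** P1@[4:9]
i=10 'a': node 7→19 (via fail)
i=11 'a': node 19→20
i=12 'a': node 20→21
i=13 'a': node 21→22  ** P5@[10:13]
i=14 'a': node 22→22 (via fail)  ** P5@[11:14]
i=15 'd': node 22→1 (via fail)  ** P0@[15:15]
i=16 'a': node 1→15
i=17 'a': node 15→16
i=18 'a': node 16→17
i=19 'a': node 17→18  ** P4@[15:19],P5@[16:19]

Result: [[1,0],[2,0],[5,0],[9,1],[13,5],[14,5],[15,0],[19,4],[19,5]]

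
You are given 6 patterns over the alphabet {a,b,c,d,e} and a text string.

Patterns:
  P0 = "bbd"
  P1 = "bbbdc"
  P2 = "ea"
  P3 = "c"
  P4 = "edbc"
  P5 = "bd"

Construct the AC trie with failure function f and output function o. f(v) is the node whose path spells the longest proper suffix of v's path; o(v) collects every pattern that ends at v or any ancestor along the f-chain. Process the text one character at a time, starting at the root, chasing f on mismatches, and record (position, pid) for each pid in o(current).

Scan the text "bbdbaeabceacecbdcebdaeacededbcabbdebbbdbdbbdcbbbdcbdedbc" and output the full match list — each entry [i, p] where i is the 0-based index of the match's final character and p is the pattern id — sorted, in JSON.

Build:
Trie nodes:
  0='ε' goto b→1 c→9 e→7
  1='b' goto b→2 d→13
  2='bb' goto b→4 d→3
  3='bbd' goto ·  [P0 ends]
  4='bbb' goto d→5
  5='bbbd' goto c→6
  6='bbbdc' goto ·  [P1 ends]
  7='e' goto a→8 d→10
  8='ea' goto ·  [P2 ends]
  9='c' goto ·  [P3 ends]
  10='ed' goto b→11
  11='edb' goto c→12
  12='edbc' goto ·  [P4 ends]
  13='bd' goto ·  [P5 ends]

BFS fail/out derivation:
  fail(1) 'b': from fail(0)=0 chase 'b': 0 ⇒ 0;  out=∅∪out(0)=∅
  fail(7) 'e': from fail(0)=0 chase 'e': 0 ⇒ 0;  out=∅∪out(0)=∅
  fail(9) 'c': from fail(0)=0 chase 'c': 0 ⇒ 0;  out={3}∪out(0)={3}
  fail(2) 'bb': from fail(1)=0 chase 'b': 0 ⇒ 1;  out=∅∪out(1)=∅
  fail(8) 'ea': from fail(7)=0 chase 'a': 0 ⇒ 0;  out={2}∪out(0)={2}
  fail(10) 'ed': from fail(7)=0 chase 'd': 0 ⇒ 0;  out=∅∪out(0)=∅
  fail(13) 'bd': from fail(1)=0 chase 'd': 0 ⇒ 0;  out={5}∪out(0)={5}
  fail(3) 'bbd': from fail(2)=1 chase 'd': 1 ⇒ 13;  out={0}∪out(13)={0,5}
  fail(4) 'bbb': from fail(2)=1 chase 'b': 1 ⇒ 2;  out=∅∪out(2)=∅
  fail(11) 'edb': from fail(10)=0 chase 'b': 0 ⇒ 1;  out=∅∪out(1)=∅
  fail(5) 'bbbd': from fail(4)=2 chase 'd': 2 ⇒ 3;  out=∅∪out(3)={0,5}
  fail(12) 'edbc': from fail(11)=1 chase 'c': 1→0 ⇒ 9;  out={4}∪out(9)={3,4}
  fail(6) 'bbbdc': from fail(5)=3 chase 'c': 3→13→0 ⇒ 9;  out={1}∪out(9)={1,3}

Text stream:
[0] read 'b'  n0⇒n1
[1] read 'b'  n1⇒n2
[2] read 'd'  n2⇒n3  ** P0@[0:2],P5@[1:2]
[3] read 'b'  n3⇒n1 ·f
[4] read 'a'  n1⇒n0 ·f
[5] read 'e'  n0⇒n7
[6] read 'a'  n7⇒n8  ** P2@[5:6]
[7] read 'b'  n8⇒n1 ·f
[8] read 'c'  n1⇒n9 ·f  ** P3@[8:8]
[9] read 'e'  n9⇒n7 ·f
[10] read 'a'  n7⇒n8  ** P2@[9:10]
[11] read 'c'  n8⇒n9 ·f  ** P3@[11:11]
[12] read 'e'  n9⇒n7 ·f
[13] read 'c'  n7⇒n9 ·f  ** P3@[13:13]
[14] read 'b'  n9⇒n1 ·f
[15] read 'd'  n1⇒n13  ** P5@[14:15]
[16] read 'c'  n13⇒n9 ·f  ** P3@[16:16]
[17] read 'e'  n9⇒n7 ·f
[18] read 'b'  n7⇒n1 ·f
[19] read 'd'  n1⇒n13  ** P5@[18:19]
[20] read 'a'  n13⇒n0 ·f
[21] read 'e'  n0⇒n7
[22] read 'a'  n7⇒n8  ** P2@[21:22]
[23] read 'c'  n8⇒n9 ·f  ** P3@[23:23]
[24] read 'e'  n9⇒n7 ·f
[25] read 'd'  n7⇒n10
[26] read 'e'  n10⇒n7 ·f
[27] read 'd'  n7⇒n10
[28] read 'b'  n10⇒n11
[29] read 'c'  n11⇒n12  ** P3@[29:29],P4@[26:29]
[30] read 'a'  n12⇒n0 ·f
[31] read 'b'  n0⇒n1
[32] read 'b'  n1⇒n2
[33] read 'd'  n2⇒n3  ** P0@[31:33],P5@[32:33]
[34] read 'e'  n3⇒n7 ·f
[35] read 'b'  n7⇒n1 ·f
[36] read 'b'  n1⇒n2
[37] read 'b'  n2⇒n4
[38] read 'd'  n4⇒n5  ** P0@[36:38],P5@[37:38]
[39] read 'b'  n5⇒n1 ·f
[40] read 'd'  n1⇒n13  ** P5@[39:40]
[41] read 'b'  n13⇒n1 ·f
[42] read 'b'  n1⇒n2
[43] read 'd'  n2⇒n3  ** P0@[41:43],P5@[42:43]
[44] read 'c'  n3⇒n9 ·f  ** P3@[44:44]
[45] read 'b'  n9⇒n1 ·f
[46] read 'b'  n1⇒n2
[47] read 'b'  n2⇒n4
[48] read 'd'  n4⇒n5  ** P0@[46:48],P5@[47:48]
[49] read 'c'  n5⇒n6  ** P1@[45:49],P3@[49:49]
[50] read 'b'  n6⇒n1 ·f
[51] read 'd'  n1⇒n13  ** P5@[50:51]
[52] read 'e'  n13⇒n7 ·f
[53] read 'd'  n7⇒n10
[54] read 'b'  n10⇒n11
[55] read 'c'  n11⇒n12  ** P3@[55:55],P4@[52:55]

All matches (sorted): [[2,0],[2,5],[6,2],[8,3],[10,2],[11,3],[13,3],[15,5],[16,3],[19,5],[22,2],[23,3],[29,3],[29,4],[33,0],[33,5],[38,0],[38,5],[40,5],[43,0],[43,5],[44,3],[48,0],[48,5],[49,1],[49,3],[51,5],[55,3],[55,4]]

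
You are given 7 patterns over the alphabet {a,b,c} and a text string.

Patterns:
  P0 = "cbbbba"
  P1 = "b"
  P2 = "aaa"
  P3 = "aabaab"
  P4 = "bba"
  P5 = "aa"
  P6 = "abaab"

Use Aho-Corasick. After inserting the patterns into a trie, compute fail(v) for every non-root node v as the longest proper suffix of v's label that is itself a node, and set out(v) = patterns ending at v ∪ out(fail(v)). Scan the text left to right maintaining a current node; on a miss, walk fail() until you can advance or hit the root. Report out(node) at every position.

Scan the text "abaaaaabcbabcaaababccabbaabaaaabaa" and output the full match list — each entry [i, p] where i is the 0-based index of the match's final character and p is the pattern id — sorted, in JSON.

Construct AC machine:
Trie nodes:
  n0 'ε': a→8 b→7 c→1
  n1 'c': b→2
  n2 'cb': b→3
  n3 'cbb': b→4
  n4 'cbbb': b→5
  n5 'cbbbb': a→6
  n6 'cbbbba': ·  [P0 ends]
  n7 'b': b→15  [P1 ends]
  n8 'a': a→9 b→17
  n9 'aa': a→10 b→11  [P5 ends]
  n10 'aaa': ·  [P2 ends]
  n11 'aab': a→12
  n12 'aaba': a→13
  n13 'aabaa': b→14
  n14 'aabaab': ·  [P3 ends]
  n15 'bb': a→16
  n16 'bba': ·  [P4 ends]
  n17 'ab': a→18
  n18 'aba': a→19
  n19 'abaa': b→20
  n20 'abaab': ·  [P6 ends]

BFS fail/out derivation:
  fail(1) 'c': from fail(0)=0 chase 'c': 0 ⇒ 0;  out=∅∪out(0)=∅
  fail(7) 'b': from fail(0)=0 chase 'b': 0 ⇒ 0;  out={1}∪out(0)={1}
  fail(8) 'a': from fail(0)=0 chase 'a': 0 ⇒ 0;  out=∅∪out(0)=∅
  fail(2) 'cb': from fail(1)=0 chase 'b': 0 ⇒ 7;  out=∅∪out(7)={1}
  fail(9) 'aa': from fail(8)=0 chase 'a': 0 ⇒ 8;  out={5}∪out(8)={5}
  fail(15) 'bb': from fail(7)=0 chase 'b': 0 ⇒ 7;  out=∅∪out(7)={1}
  fail(17) 'ab': from fail(8)=0 chase 'b': 0 ⇒ 7;  out=∅∪out(7)={1}
  fail(3) 'cbb': from fail(2)=7 chase 'b': 7 ⇒ 15;  out=∅∪out(15)={1}
  fail(10) 'aaa': from fail(9)=8 chase 'a': 8 ⇒ 9;  out={2}∪out(9)={2,5}
  fail(11) 'aab': from fail(9)=8 chase 'b': 8 ⇒ 17;  out=∅∪out(17)={1}
  fail(16) 'bba': from fail(15)=7 chase 'a': 7→0 ⇒ 8;  out={4}∪out(8)={4}
  fail(18) 'aba': from fail(17)=7 chase 'a': 7→0 ⇒ 8;  out=∅∪out(8)=∅
  fail(4) 'cbbb': from fail(3)=15 chase 'b': 15→7 ⇒ 15;  out=∅∪out(15)={1}
  fail(12) 'aaba': from fail(11)=17 chase 'a': 17 ⇒ 18;  out=∅∪out(18)=∅
  fail(19) 'abaa': from fail(18)=8 chase 'a': 8 ⇒ 9;  out=∅∪out(9)={5}
  fail(5) 'cbbbb': from fail(4)=15 chase 'b': 15→7 ⇒ 15;  out=∅∪out(15)={1}
  fail(13) 'aabaa': from fail(12)=18 chase 'a': 18 ⇒ 19;  out=∅∪out(19)={5}
  fail(20) 'abaab': from fail(19)=9 chase 'b': 9 ⇒ 11;  out={6}∪out(11)={1,6}
  fail(6) 'cbbbba': from fail(5)=15 chase 'a': 15 ⇒ 16;  out={0}∪out(16)={0,4}
  fail(14) 'aabaab': from fail(13)=19 chase 'b': 19 ⇒ 20;  out={3}∪out(20)={1,3,6}

Run:
[0] read 'a'  n0⇒n8
[1] read 'b'  n8⇒n17  → match P1@[1:1]
[2] read 'a'  n17⇒n18
[3] read 'a'  n18⇒n19  → match P5@[2:3]
[4] read 'a'  n19⇒n10 ·f  → match P2@[2:4],P5@[3:4]
[5] read 'a'  n10⇒n10 ·f  → match P2@[3:5],P5@[4:5]
[6] read 'a'  n10⇒n10 ·f  → match P2@[4:6],P5@[5:6]
[7] read 'b'  n10⇒n11 ·f  → match P1@[7:7]
[8] read 'c'  n11⇒n1 ·f
[9] read 'b'  n1⇒n2  → match P1@[9:9]
[10] read 'a'  n2⇒n8 ·f
[11] read 'b'  n8⇒n17  → match P1@[11:11]
[12] read 'c'  n17⇒n1 ·f
[13] read 'a'  n1⇒n8 ·f
[14] read 'a'  n8⇒n9  → match P5@[13:14]
[15] read 'a'  n9⇒n10  → match P2@[13:15],P5@[14:15]
[16] read 'b'  n10⇒n11 ·f  → match P1@[16:16]
[17] read 'a'  n11⇒n12
[18] read 'b'  n12⇒n17 ·f  → match P1@[18:18]
[19] read 'c'  n17⇒n1 ·f
[20] read 'c'  n1⇒n1 ·f
[21] read 'a'  n1⇒n8 ·f
[22] read 'b'  n8⇒n17  → match P1@[22:22]
[23] read 'b'  n17⇒n15 ·f  → match P1@[23:23]
[24] read 'a'  n15⇒n16  → match P4@[22:24]
[25] read 'a'  n16⇒n9 ·f  → match P5@[24:25]
[26] read 'b'  n9⇒n11  → match P1@[26:26]
[27] read 'a'  n11⇒n12
[28] read 'a'  n12⇒n13  → match P5@[27:28]
[29] read 'a'  n13⇒n10 ·f  → match P2@[27:29],P5@[28:29]
[30] read 'a'  n10⇒n10 ·f  → match P2@[28:30],P5@[29:30]
[31] read 'b'  n10⇒n11 ·f  → match P1@[31:31]
[32] read 'a'  n11⇒n12
[33] read 'a'  n12⇒n13  → match P5@[32:33]

Matches: [[1,1],[3,5],[4,2],[4,5],[5,2],[5,5],[6,2],[6,5],[7,1],[9,1],[11,1],[14,5],[15,2],[15,5],[16,1],[18,1],[22,1],[23,1],[24,4],[25,5],[26,1],[28,5],[29,2],[29,5],[30,2],[30,5],[31,1],[33,5]]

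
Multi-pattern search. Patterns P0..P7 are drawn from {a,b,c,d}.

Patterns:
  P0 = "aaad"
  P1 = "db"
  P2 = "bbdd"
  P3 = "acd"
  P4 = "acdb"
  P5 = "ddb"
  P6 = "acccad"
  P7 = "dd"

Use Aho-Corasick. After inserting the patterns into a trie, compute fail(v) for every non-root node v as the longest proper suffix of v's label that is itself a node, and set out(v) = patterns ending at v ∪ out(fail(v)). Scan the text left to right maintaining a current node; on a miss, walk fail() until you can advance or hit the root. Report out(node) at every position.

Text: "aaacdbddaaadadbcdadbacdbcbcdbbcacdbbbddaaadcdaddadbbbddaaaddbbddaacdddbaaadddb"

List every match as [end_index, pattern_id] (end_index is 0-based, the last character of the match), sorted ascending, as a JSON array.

Construct AC machine:
Trie (insert patterns):
  0='ε' goto a→1 b→7 d→5
  1='a' goto a→2 c→11
  2='aa' goto a→3
  3='aaa' goto d→4
  4='aaad' goto ·  ←P0
  5='d' goto b→6 d→14
  6='db' goto ·  ←P1
  7='b' goto b→8
  8='bb' goto d→9
  9='bbd' goto d→10
  10='bbdd' goto ·  ←P2
  11='ac' goto c→16 d→12
  12='acd' goto b→13  ←P3
  13='acdb' goto ·  ←P4
  14='dd' goto b→15  ←P7
  15='ddb' goto ·  ←P5
  16='acc' goto c→17
  17='accc' goto a→18
  18='accca' goto d→19
  19='acccad' goto ·  ←P6

Failure links (BFS by depth):
  n1('a'): parent n0 fail=0; on 'a' 0 → fail=0;  out ∅∪∅=∅
  n5('d'): parent n0 fail=0; on 'd' 0 → fail=0;  out ∅∪∅=∅
  n7('b'): parent n0 fail=0; on 'b' 0 → fail=0;  out ∅∪∅=∅
  n2('aa'): parent n1 fail=0; on 'a' 0 → fail=1;  out ∅∪∅=∅
  n6('db'): parent n5 fail=0; on 'b' 0 → fail=7;  out {1}∪∅={1}
  n8('bb'): parent n7 fail=0; on 'b' 0 → fail=7;  out ∅∪∅=∅
  n11('ac'): parent n1 fail=0; on 'c' 0 → fail=0;  out ∅∪∅=∅
  n14('dd'): parent n5 fail=0; on 'd' 0 → fail=5;  out {7}∪∅={7}
  n3('aaa'): parent n2 fail=1; on 'a' 1 → fail=2;  out ∅∪∅=∅
  n9('bbd'): parent n8 fail=7; on 'd' 7→0 → fail=5;  out ∅∪∅=∅
  n12('acd'): parent n11 fail=0; on 'd' 0 → fail=5;  out {3}∪∅={3}
  n15('ddb'): parent n14 fail=5; on 'b' 5 → fail=6;  out {5}∪{1}={1,5}
  n16('acc'): parent n11 fail=0; on 'c' 0 → fail=0;  out ∅∪∅=∅
  n4('aaad'): parent n3 fail=2; on 'd' 2→1→0 → fail=5;  out {0}∪∅={0}
  n10('bbdd'): parent n9 fail=5; on 'd' 5 → fail=14;  out {2}∪{7}={2,7}
  n13('acdb'): parent n12 fail=5; on 'b' 5 → fail=6;  out {4}∪{1}={1,4}
  n17('accc'): parent n16 fail=0; on 'c' 0 → fail=0;  out ∅∪∅=∅
  n18('accca'): parent n17 fail=0; on 'a' 0 → fail=1;  out ∅∪∅=∅
  n19('acccad'): parent n18 fail=1; on 'd' 1→0 → fail=5;  out {6}∪∅={6}

Run:
[0] read 'a'  n0⇒n1
[1] read 'a'  n1⇒n2
[2] read 'a'  n2⇒n3
[3] read 'c'  n3⇒n11 ·f
[4] read 'd'  n11⇒n12  ** P3@[2:4]
[5] read 'b'  n12⇒n13  ** P1@[4:5],P4@[2:5]
[6] read 'd'  n13⇒n5 ·f
[7] read 'd'  n5⇒n14  ** P7@[6:7]
[8] read 'a'  n14⇒n1 ·f
[9] read 'a'  n1⇒n2
[10] read 'a'  n2⇒n3
[11] read 'd'  n3⇒n4  ** P0@[8:11]
[12] read 'a'  n4⇒n1 ·f
[13] read 'd'  n1⇒n5 ·f
[14] read 'b'  n5⇒n6  ** P1@[13:14]
[15] read 'c'  n6⇒n0 ·f
[16] read 'd'  n0⇒n5
[17] read 'a'  n5⇒n1 ·f
[18] read 'd'  n1⇒n5 ·f
[19] read 'b'  n5⇒n6  ** P1@[18:19]
[20] read 'a'  n6⇒n1 ·f
[21] read 'c'  n1⇒n11
[22] read 'd'  n11⇒n12  ** P3@[20:22]
[23] read 'b'  n12⇒n13  ** P1@[22:23],P4@[20:23]
[24] read 'c'  n13⇒n0 ·f
[25] read 'b'  n0⇒n7
[26] read 'c'  n7⇒n0 ·f
[27] read 'd'  n0⇒n5
[28] read 'b'  n5⇒n6  ** P1@[27:28]
[29] read 'b'  n6⇒n8 ·f
[30] read 'c'  n8⇒n0 ·f
[31] read 'a'  n0⇒n1
[32] read 'c'  n1⇒n11
[33] read 'd'  n11⇒n12  ** P3@[31:33]
[34] read 'b'  n12⇒n13  ** P1@[33:34],P4@[31:34]
[35] read 'b'  n13⇒n8 ·f
[36] read 'b'  n8⇒n8 ·f
[37] read 'd'  n8⇒n9
[38] read 'd'  n9⇒n10  ** P2@[35:38],P7@[37:38]
[39] read 'a'  n10⇒n1 ·f
[40] read 'a'  n1⇒n2
[41] read 'a'  n2⇒n3
[42] read 'd'  n3⇒n4  ** P0@[39:42]
[43] read 'c'  n4⇒n0 ·f
[44] read 'd'  n0⇒n5
[45] read 'a'  n5⇒n1 ·f
[46] read 'd'  n1⇒n5 ·f
[47] read 'd'  n5⇒n14  ** P7@[46:47]
[48] read 'a'  n14⇒n1 ·f
[49] read 'd'  n1⇒n5 ·f
[50] read 'b'  n5⇒n6  ** P1@[49:50]
[51] read 'b'  n6⇒n8 ·f
[52] read 'b'  n8⇒n8 ·f
[53] read 'd'  n8⇒n9
[54] read 'd'  n9⇒n10  ** P2@[51:54],P7@[53:54]
[55] read 'a'  n10⇒n1 ·f
[56] read 'a'  n1⇒n2
[57] read 'a'  n2⇒n3
[58] read 'd'  n3⇒n4  ** P0@[55:58]
[59] read 'd'  n4⇒n14 ·f  ** P7@[58:59]
[60] read 'b'  n14⇒n15  ** P1@[59:60],P5@[58:60]
[61] read 'b'  n15⇒n8 ·f
[62] read 'd'  n8⇒n9
[63] read 'd'  n9⇒n10  ** P2@[60:63],P7@[62:63]
[64] read 'a'  n10⇒n1 ·f
[65] read 'a'  n1⇒n2
[66] read 'c'  n2⇒n11 ·f
[67] read 'd'  n11⇒n12  ** P3@[65:67]
[68] read 'd'  n12⇒n14 ·f  ** P7@[67:68]
[69] read 'd'  n14⇒n14 ·f  ** P7@[68:69]
[70] read 'b'  n14⇒n15  ** P1@[69:70],P5@[68:70]
[71] read 'a'  n15⇒n1 ·f
[72] read 'a'  n1⇒n2
[73] read 'a'  n2⇒n3
[74] read 'd'  n3⇒n4  ** P0@[71:74]
[75] read 'd'  n4⇒n14 ·f  ** P7@[74:75]
[76] read 'd'  n14⇒n14 ·f  ** P7@[75:76]
[77] read 'b'  n14⇒n15  ** P1@[76:77],P5@[75:77]

All matches (sorted): [[4,3],[5,1],[5,4],[7,7],[11,0],[14,1],[19,1],[22,3],[23,1],[23,4],[28,1],[33,3],[34,1],[34,4],[38,2],[38,7],[42,0],[47,7],[50,1],[54,2],[54,7],[58,0],[59,7],[60,1],[60,5],[63,2],[63,7],[67,3],[68,7],[69,7],[70,1],[70,5],[74,0],[75,7],[76,7],[77,1],[77,5]]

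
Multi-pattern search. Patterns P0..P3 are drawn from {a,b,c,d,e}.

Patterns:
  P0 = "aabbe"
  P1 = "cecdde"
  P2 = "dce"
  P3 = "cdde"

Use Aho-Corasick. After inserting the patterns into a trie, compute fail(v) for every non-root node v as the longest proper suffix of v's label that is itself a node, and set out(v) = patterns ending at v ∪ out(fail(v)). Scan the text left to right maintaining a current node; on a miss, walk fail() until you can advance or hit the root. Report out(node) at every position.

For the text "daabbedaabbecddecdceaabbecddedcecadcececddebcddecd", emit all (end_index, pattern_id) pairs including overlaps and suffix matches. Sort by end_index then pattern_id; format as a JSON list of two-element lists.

Construct AC machine:
Trie nodes:
  0='ε' goto a→1 c→6 d→12
  1='a' goto a→2
  2='aa' goto b→3
  3='aab' goto b→4
  4='aabb' goto e→5
  5='aabbe' goto ·  [P0 ends]
  6='c' goto d→15 e→7
  7='ce' goto c→8
  8='cec' goto d→9
  9='cecd' goto d→10
  10='cecdd' goto e→11
  11='cecdde' goto ·  [P1 ends]
  12='d' goto c→13
  13='dc' goto e→14
  14='dce' goto ·  [P2 ends]
  15='cd' goto d→16
  16='cdd' goto e→17
  17='cdde' goto ·  [P3 ends]

BFS fail/out derivation:
  n1('a'): parent n0 fail=0; on 'a' 0 → fail=0;  out ∅∪∅=∅
  n6('c'): parent n0 fail=0; on 'c' 0 → fail=0;  out ∅∪∅=∅
  n12('d'): parent n0 fail=0; on 'd' 0 → fail=0;  out ∅∪∅=∅
  n2('aa'): parent n1 fail=0; on 'a' 0 → fail=1;  out ∅∪∅=∅
  n7('ce'): parent n6 fail=0; on 'e' 0 → fail=0;  out ∅∪∅=∅
  n13('dc'): parent n12 fail=0; on 'c' 0 → fail=6;  out ∅∪∅=∅
  n15('cd'): parent n6 fail=0; on 'd' 0 → fail=12;  out ∅∪∅=∅
  n3('aab'): parent n2 fail=1; on 'b' 1→0 → fail=0;  out ∅∪∅=∅
  n8('cec'): parent n7 fail=0; on 'c' 0 → fail=6;  out ∅∪∅=∅
  n14('dce'): parent n13 fail=6; on 'e' 6 → fail=7;  out {2}∪∅={2}
  n16('cdd'): parent n15 fail=12; on 'd' 12→0 → fail=12;  out ∅∪∅=∅
  n4('aabb'): parent n3 fail=0; on 'b' 0 → fail=0;  out ∅∪∅=∅
  n9('cecd'): parent n8 fail=6; on 'd' 6 → fail=15;  out ∅∪∅=∅
  n17('cdde'): parent n16 fail=12; on 'e' 12→0 → fail=0;  out {3}∪∅={3}
  n5('aabbe'): parent n4 fail=0; on 'e' 0 → fail=0;  out {0}∪∅={0}
  n10('cecdd'): parent n9 fail=15; on 'd' 15 → fail=16;  out ∅∪∅=∅
  n11('cecdde'): parent n10 fail=16; on 'e' 16 → fail=17;  out {1}∪{3}={1,3}

Run:
[0] read 'd'  n0⇒n12
[1] read 'a'  n12⇒n1 (fail-walked)
[2] read 'a'  n1⇒n2
[3] read 'b'  n2⇒n3
[4] read 'b'  n3⇒n4
[5] read 'e'  n4⇒n5  → match P0@[1:5]
[6] read 'd'  n5⇒n12 (fail-walked)
[7] read 'a'  n12⇒n1 (fail-walked)
[8] read 'a'  n1⇒n2
[9] read 'b'  n2⇒n3
[10] read 'b'  n3⇒n4
[11] read 'e'  n4⇒n5  → match P0@[7:11]
[12] read 'c'  n5⇒n6 (fail-walked)
[13] read 'd'  n6⇒n15
[14] read 'd'  n15⇒n16
[15] read 'e'  n16⇒n17  → match P3@[12:15]
[16] read 'c'  n17⇒n6 (fail-walked)
[17] read 'd'  n6⇒n15
[18] read 'c'  n15⇒n13 (fail-walked)
[19] read 'e'  n13⇒n14  → match P2@[17:19]
[20] read 'a'  n14⇒n1 (fail-walked)
[21] read 'a'  n1⇒n2
[22] read 'b'  n2⇒n3
[23] read 'b'  n3⇒n4
[24] read 'e'  n4⇒n5  → match P0@[20:24]
[25] read 'c'  n5⇒n6 (fail-walked)
[26] read 'd'  n6⇒n15
[27] read 'd'  n15⇒n16
[28] read 'e'  n16⇒n17  → match P3@[25:28]
[29] read 'd'  n17⇒n12 (fail-walked)
[30] read 'c'  n12⇒n13
[31] read 'e'  n13⇒n14  → match P2@[29:31]
[32] read 'c'  n14⇒n8 (fail-walked)
[33] read 'a'  n8⇒n1 (fail-walked)
[34] read 'd'  n1⇒n12 (fail-walked)
[35] read 'c'  n12⇒n13
[36] read 'e'  n13⇒n14  → match P2@[34:36]
[37] read 'c'  n14⇒n8 (fail-walked)
[38] read 'e'  n8⇒n7 (fail-walked)
[39] read 'c'  n7⇒n8
[40] read 'd'  n8⇒n9
[41] read 'd'  n9⇒n10
[42] read 'e'  n10⇒n11  → match P1@[37:42],P3@[39:42]
[43] read 'b'  n11⇒n0 (fail-walked)
[44] read 'c'  n0⇒n6
[45] read 'd'  n6⇒n15
[46] read 'd'  n15⇒n16
[47] read 'e'  n16⇒n17  → match P3@[44:47]
[48] read 'c'  n17⇒n6 (fail-walked)
[49] read 'd'  n6⇒n15

Result: [[5,0],[11,0],[15,3],[19,2],[24,0],[28,3],[31,2],[36,2],[42,1],[42,3],[47,3]]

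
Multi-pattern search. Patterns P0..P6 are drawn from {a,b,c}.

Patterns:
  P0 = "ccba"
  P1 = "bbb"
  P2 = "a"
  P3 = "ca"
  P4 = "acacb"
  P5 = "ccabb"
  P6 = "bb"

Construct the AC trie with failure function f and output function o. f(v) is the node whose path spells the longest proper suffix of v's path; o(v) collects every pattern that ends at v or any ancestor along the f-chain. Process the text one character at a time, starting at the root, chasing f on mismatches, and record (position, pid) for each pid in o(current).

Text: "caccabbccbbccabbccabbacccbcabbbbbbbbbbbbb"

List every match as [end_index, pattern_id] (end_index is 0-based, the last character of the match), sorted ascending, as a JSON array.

Construct AC machine:
Trie nodes:
  n0 'ε': a→8 b→5 c→1
  n1 'c': a→9 c→2
  n2 'cc': a→14 b→3
  n3 'ccb': a→4
  n4 'ccba': ·  ←P0
  n5 'b': b→6
  n6 'bb': b→7  ←P6
  n7 'bbb': ·  ←P1
  n8 'a': c→10  ←P2
  n9 'ca': ·  ←P3
  n10 'ac': a→11
  n11 'aca': c→12
  n12 'acac': b→13
  n13 'acacb': ·  ←P4
  n14 'cca': b→15
  n15 'ccab': b→16
  n16 'ccabb': ·  ←P5

BFS fail/out derivation:
  fail(1) 'c': from fail(0)=0 chase 'c': 0 ⇒ 0;  out=∅∪out(0)=∅
  fail(5) 'b': from fail(0)=0 chase 'b': 0 ⇒ 0;  out=∅∪out(0)=∅
  fail(8) 'a': from fail(0)=0 chase 'a': 0 ⇒ 0;  out={2}∪out(0)={2}
  fail(2) 'cc': from fail(1)=0 chase 'c': 0 ⇒ 1;  out=∅∪out(1)=∅
  fail(6) 'bb': from fail(5)=0 chase 'b': 0 ⇒ 5;  out={6}∪out(5)={6}
  fail(9) 'ca': from fail(1)=0 chase 'a': 0 ⇒ 8;  out={3}∪out(8)={2,3}
  fail(10) 'ac': from fail(8)=0 chase 'c': 0 ⇒ 1;  out=∅∪out(1)=∅
  fail(3) 'ccb': from fail(2)=1 chase 'b': 1→0 ⇒ 5;  out=∅∪out(5)=∅
  fail(7) 'bbb': from fail(6)=5 chase 'b': 5 ⇒ 6;  out={1}∪out(6)={1,6}
  fail(11) 'aca': from fail(10)=1 chase 'a': 1 ⇒ 9;  out=∅∪out(9)={2,3}
  fail(14) 'cca': from fail(2)=1 chase 'a': 1 ⇒ 9;  out=∅∪out(9)={2,3}
  fail(4) 'ccba': from fail(3)=5 chase 'a': 5→0 ⇒ 8;  out={0}∪out(8)={0,2}
  fail(12) 'acac': from fail(11)=9 chase 'c': 9→8 ⇒ 10;  out=∅∪out(10)=∅
  fail(15) 'ccab': from fail(14)=9 chase 'b': 9→8→0 ⇒ 5;  out=∅∪out(5)=∅
  fail(13) 'acacb': from fail(12)=10 chase 'b': 10→1→0 ⇒ 5;  out={4}∪out(5)={4}
  fail(16) 'ccabb': from fail(15)=5 chase 'b': 5 ⇒ 6;  out={5}∪out(6)={5,6}

Scan:
pos 0 'c': at 1
pos 1 'a': at 9  ** P2@[1:1],P3@[0:1]
pos 2 'c': at 10 (via fail)
pos 3 'c': at 2 (via fail)
pos 4 'a': at 14  ** P2@[4:4],P3@[3:4]
pos 5 'b': at 15
pos 6 'b': at 16  ** P5@[2:6],P6@[5:6]
pos 7 'c': at 1 (via fail)
pos 8 'c': at 2
pos 9 'b': at 3
pos 10 'b': at 6 (via fail)  ** P6@[9:10]
pos 11 'c': at 1 (via fail)
pos 12 'c': at 2
pos 13 'a': at 14  ** P2@[13:13],P3@[12:13]
pos 14 'b': at 15
pos 15 'b': at 16  ** P5@[11:15],P6@[14:15]
pos 16 'c': at 1 (via fail)
pos 17 'c': at 2
pos 18 'a': at 14  ** P2@[18:18],P3@[17:18]
pos 19 'b': at 15
pos 20 'b': at 16  ** P5@[16:20],P6@[19:20]
pos 21 'a': at 8 (via fail)  ** P2@[21:21]
pos 22 'c': at 10
pos 23 'c': at 2 (via fail)
pos 24 'c': at 2 (via fail)
pos 25 'b': at 3
pos 26 'c': at 1 (via fail)
pos 27 'a': at 9  ** P2@[27:27],P3@[26:27]
pos 28 'b': at 5 (via fail)
pos 29 'b': at 6  ** P6@[28:29]
pos 30 'b': at 7  ** P1@[28:30],P6@[29:30]
pos 31 'b': at 7 (via fail)  ** P1@[29:31],P6@[30:31]
pos 32 'b': at 7 (via fail)  ** P1@[30:32],P6@[31:32]
pos 33 'b': at 7 (via fail)  ** P1@[31:33],P6@[32:33]
pos 34 'b': at 7 (via fail)  ** P1@[32:34],P6@[33:34]
pos 35 'b': at 7 (via fail)  ** P1@[33:35],P6@[34:35]
pos 36 'b': at 7 (via fail)  ** P1@[34:36],P6@[35:36]
pos 37 'b': at 7 (via fail)  ** P1@[35:37],P6@[36:37]
pos 38 'b': at 7 (via fail)  ** P1@[36:38],P6@[37:38]
pos 39 'b': at 7 (via fail)  ** P1@[37:39],P6@[38:39]
pos 40 'b': at 7 (via fail)  ** P1@[38:40],P6@[39:40]

All matches (sorted): [[1,2],[1,3],[4,2],[4,3],[6,5],[6,6],[10,6],[13,2],[13,3],[15,5],[15,6],[18,2],[18,3],[20,5],[20,6],[21,2],[27,2],[27,3],[29,6],[30,1],[30,6],[31,1],[31,6],[32,1],[32,6],[33,1],[33,6],[34,1],[34,6],[35,1],[35,6],[36,1],[36,6],[37,1],[37,6],[38,1],[38,6],[39,1],[39,6],[40,1],[40,6]]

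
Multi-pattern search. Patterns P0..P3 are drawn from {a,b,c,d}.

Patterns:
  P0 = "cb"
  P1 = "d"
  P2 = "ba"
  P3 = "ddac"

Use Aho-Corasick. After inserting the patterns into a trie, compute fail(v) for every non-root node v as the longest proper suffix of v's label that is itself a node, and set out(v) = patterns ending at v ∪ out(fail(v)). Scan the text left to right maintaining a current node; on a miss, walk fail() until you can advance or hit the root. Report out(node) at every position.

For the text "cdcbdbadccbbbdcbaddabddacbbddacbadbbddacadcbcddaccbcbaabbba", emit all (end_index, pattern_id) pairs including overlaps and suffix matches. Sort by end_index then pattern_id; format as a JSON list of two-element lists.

Build:
Trie nodes:
  n0 'ε': b→4 c→1 d→3
  n1 'c': b→2
  n2 'cb': ·  ←P0
  n3 'd': d→6  ←P1
  n4 'b': a→5
  n5 'ba': ·  ←P2
  n6 'dd': a→7
  n7 'dda': c→8
  n8 'ddac': ·  ←P3

BFS fail/out derivation:
  n1('c'): parent n0 fail=0; on 'c' 0 → fail=0;  out ∅∪∅=∅
  n3('d'): parent n0 fail=0; on 'd' 0 → fail=0;  out {1}∪∅={1}
  n4('b'): parent n0 fail=0; on 'b' 0 → fail=0;  out ∅∪∅=∅
  n2('cb'): parent n1 fail=0; on 'b' 0 → fail=4;  out {0}∪∅={0}
  n5('ba'): parent n4 fail=0; on 'a' 0 → fail=0;  out {2}∪∅={2}
  n6('dd'): parent n3 fail=0; on 'd' 0 → fail=3;  out ∅∪{1}={1}
  n7('dda'): parent n6 fail=3; on 'a' 3→0 → fail=0;  out ∅∪∅=∅
  n8('ddac'): parent n7 fail=0; on 'c' 0 → fail=1;  out {3}∪∅={3}

Run:
pos 0 'c': at 1
pos 1 'd': at 3 (fail-walked)  emit P1@[1:1]
pos 2 'c': at 1 (fail-walked)
pos 3 'b': at 2  emit P0@[2:3]
pos 4 'd': at 3 (fail-walked)  emit P1@[4:4]
pos 5 'b': at 4 (fail-walked)
pos 6 'a': at 5  emit P2@[5:6]
pos 7 'd': at 3 (fail-walked)  emit P1@[7:7]
pos 8 'c': at 1 (fail-walked)
pos 9 'c': at 1 (fail-walked)
pos 10 'b': at 2  emit P0@[9:10]
pos 11 'b': at 4 (fail-walked)
pos 12 'b': at 4 (fail-walked)
pos 13 'd': at 3 (fail-walked)  emit P1@[13:13]
pos 14 'c': at 1 (fail-walked)
pos 15 'b': at 2  emit P0@[14:15]
pos 16 'a': at 5 (fail-walked)  emit P2@[15:16]
pos 17 'd': at 3 (fail-walked)  emit P1@[17:17]
pos 18 'd': at 6  emit P1@[18:18]
pos 19 'a': at 7
pos 20 'b': at 4 (fail-walked)
pos 21 'd': at 3 (fail-walked)  emit P1@[21:21]
pos 22 'd': at 6  emit P1@[22:22]
pos 23 'a': at 7
pos 24 'c': at 8  emit P3@[21:24]
pos 25 'b': at 2 (fail-walked)  emit P0@[24:25]
pos 26 'b': at 4 (fail-walked)
pos 27 'd': at 3 (fail-walked)  emit P1@[27:27]
pos 28 'd': at 6  emit P1@[28:28]
pos 29 'a': at 7
pos 30 'c': at 8  emit P3@[27:30]
pos 31 'b': at 2 (fail-walked)  emit P0@[30:31]
pos 32 'a': at 5 (fail-walked)  emit P2@[31:32]
pos 33 'd': at 3 (fail-walked)  emit P1@[33:33]
pos 34 'b': at 4 (fail-walked)
pos 35 'b': at 4 (fail-walked)
pos 36 'd': at 3 (fail-walked)  emit P1@[36:36]
pos 37 'd': at 6  emit P1@[37:37]
pos 38 'a': at 7
pos 39 'c': at 8  emit P3@[36:39]
pos 40 'a': at 0 (fail-walked)
pos 41 'd': at 3  emit P1@[41:41]
pos 42 'c': at 1 (fail-walked)
pos 43 'b': at 2  emit P0@[42:43]
pos 44 'c': at 1 (fail-walked)
pos 45 'd': at 3 (fail-walked)  emit P1@[45:45]
pos 46 'd': at 6  emit P1@[46:46]
pos 47 'a': at 7
pos 48 'c': at 8  emit P3@[45:48]
pos 49 'c': at 1 (fail-walked)
pos 50 'b': at 2  emit P0@[49:50]
pos 51 'c': at 1 (fail-walked)
pos 52 'b': at 2  emit P0@[51:52]
pos 53 'a': at 5 (fail-walked)  emit P2@[52:53]
pos 54 'a': at 0 (fail-walked)
pos 55 'b': at 4
pos 56 'b': at 4 (fail-walked)
pos 57 'b': at 4 (fail-walked)
pos 58 'a': at 5  emit P2@[57:58]

All matches (sorted): [[1,1],[3,0],[4,1],[6,2],[7,1],[10,0],[13,1],[15,0],[16,2],[17,1],[18,1],[21,1],[22,1],[24,3],[25,0],[27,1],[28,1],[30,3],[31,0],[32,2],[33,1],[36,1],[37,1],[39,3],[41,1],[43,0],[45,1],[46,1],[48,3],[50,0],[52,0],[53,2],[58,2]]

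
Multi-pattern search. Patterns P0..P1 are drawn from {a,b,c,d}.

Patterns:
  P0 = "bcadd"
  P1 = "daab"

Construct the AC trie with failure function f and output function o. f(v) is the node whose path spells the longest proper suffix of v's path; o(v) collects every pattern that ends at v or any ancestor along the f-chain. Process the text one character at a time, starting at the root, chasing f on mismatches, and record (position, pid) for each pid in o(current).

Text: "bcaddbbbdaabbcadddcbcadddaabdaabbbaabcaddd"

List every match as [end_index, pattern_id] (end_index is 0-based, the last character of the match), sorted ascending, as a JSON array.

Build automaton:
Trie nodes:
  n0 'ε': b→1 d→6
  n1 'b': c→2
  n2 'bc': a→3
  n3 'bca': d→4
  n4 'bcad': d→5
  n5 'bcadd': ·  ←P0
  n6 'd': a→7
  n7 'da': a→8
  n8 'daa': b→9
  n9 'daab': ·  ←P1

BFS fail/out derivation:
  n1('b'): parent n0 fail=0; on 'b' 0 → fail=0;  out ∅∪∅=∅
  n6('d'): parent n0 fail=0; on 'd' 0 → fail=0;  out ∅∪∅=∅
  n2('bc'): parent n1 fail=0; on 'c' 0 → fail=0;  out ∅∪∅=∅
  n7('da'): parent n6 fail=0; on 'a' 0 → fail=0;  out ∅∪∅=∅
  n3('bca'): parent n2 fail=0; on 'a' 0 → fail=0;  out ∅∪∅=∅
  n8('daa'): parent n7 fail=0; on 'a' 0 → fail=0;  out ∅∪∅=∅
  n4('bcad'): parent n3 fail=0; on 'd' 0 → fail=6;  out ∅∪∅=∅
  n9('daab'): parent n8 fail=0; on 'b' 0 → fail=1;  out {1}∪∅={1}
  n5('bcadd'): parent n4 fail=6; on 'd' 6→0 → fail=6;  out {0}∪∅={0}

Scan:
i=0 'b': node 0→1
i=1 'c': node 1→2
i=2 'a': node 2→3
i=3 'd': node 3→4
i=4 'd': node 4→5  → match P0@[0:4]
i=5 'b': node 5→1 ·f
i=6 'b': node 1→1 ·f
i=7 'b': node 1→1 ·f
i=8 'd': node 1→6 ·f
i=9 'a': node 6→7
i=10 'a': node 7→8
i=11 'b': node 8→9  → match P1@[8:11]
i=12 'b': node 9→1 ·f
i=13 'c': node 1→2
i=14 'a': node 2→3
i=15 'd': node 3→4
i=16 'd': node 4→5  → match P0@[12:16]
i=17 'd': node 5→6 ·f
i=18 'c': node 6→0 ·f
i=19 'b': node 0→1
i=20 'c': node 1→2
i=21 'a': node 2→3
i=22 'd': node 3→4
i=23 'd': node 4→5  → match P0@[19:23]
i=24 'd': node 5→6 ·f
i=25 'a': node 6→7
i=26 'a': node 7→8
i=27 'b': node 8→9  → match P1@[24:27]
i=28 'd': node 9→6 ·f
i=29 'a': node 6→7
i=30 'a': node 7→8
i=31 'b': node 8→9  → match P1@[28:31]
i=32 'b': node 9→1 ·f
i=33 'b': node 1→1 ·f
i=34 'a': node 1→0 ·f
i=35 'a': node 0→0
i=36 'b': node 0→1
i=37 'c': node 1→2
i=38 'a': node 2→3
i=39 'd': node 3→4
i=40 'd': node 4→5  → match P0@[36:40]
i=41 'd': node 5→6 ·f

All matches (sorted): [[4,0],[11,1],[16,0],[23,0],[27,1],[31,1],[40,0]]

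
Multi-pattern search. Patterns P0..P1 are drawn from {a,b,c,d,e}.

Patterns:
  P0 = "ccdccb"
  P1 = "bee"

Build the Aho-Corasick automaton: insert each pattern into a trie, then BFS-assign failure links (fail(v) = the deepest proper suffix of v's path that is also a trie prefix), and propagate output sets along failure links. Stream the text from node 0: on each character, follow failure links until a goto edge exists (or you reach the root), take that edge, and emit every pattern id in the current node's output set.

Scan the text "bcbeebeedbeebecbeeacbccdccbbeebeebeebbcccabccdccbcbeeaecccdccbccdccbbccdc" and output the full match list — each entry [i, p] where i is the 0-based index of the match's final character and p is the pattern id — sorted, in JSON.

Build automaton:
Trie nodes:
  0='ε' goto b→7 c→1
  1='c' goto c→2
  2='cc' goto d→3
  3='ccd' goto c→4
  4='ccdc' goto c→5
  5='ccdcc' goto b→6
  6='ccdccb' goto ·  [P0 ends]
  7='b' goto e→8
  8='be' goto e→9
  9='bee' goto ·  [P1 ends]

BFS fail/out derivation:
  n1('c'): parent n0 fail=0; on 'c' 0 → fail=0;  out ∅∪∅=∅
  n7('b'): parent n0 fail=0; on 'b' 0 → fail=0;  out ∅∪∅=∅
  n2('cc'): parent n1 fail=0; on 'c' 0 → fail=1;  out ∅∪∅=∅
  n8('be'): parent n7 fail=0; on 'e' 0 → fail=0;  out ∅∪∅=∅
  n3('ccd'): parent n2 fail=1; on 'd' 1→0 → fail=0;  out ∅∪∅=∅
  n9('bee'): parent n8 fail=0; on 'e' 0 → fail=0;  out {1}∪∅={1}
  n4('ccdc'): parent n3 fail=0; on 'c' 0 → fail=1;  out ∅∪∅=∅
  n5('ccdcc'): parent n4 fail=1; on 'c' 1 → fail=2;  out ∅∪∅=∅
  n6('ccdccb'): parent n5 fail=2; on 'b' 2→1→0 → fail=7;  out {0}∪∅={0}

Run:
[0] read 'b'  n0⇒n7
[1] read 'c'  n7⇒n1 (fail-walked)
[2] read 'b'  n1⇒n7 (fail-walked)
[3] read 'e'  n7⇒n8
[4] read 'e'  n8⇒n9  emit P1@[2:4]
[5] read 'b'  n9⇒n7 (fail-walked)
[6] read 'e'  n7⇒n8
[7] read 'e'  n8⇒n9  emit P1@[5:7]
[8] read 'd'  n9⇒n0 (fail-walked)
[9] read 'b'  n0⇒n7
[10] read 'e'  n7⇒n8
[11] read 'e'  n8⇒n9  emit P1@[9:11]
[12] read 'b'  n9⇒n7 (fail-walked)
[13] read 'e'  n7⇒n8
[14] read 'c'  n8⇒n1 (fail-walked)
[15] read 'b'  n1⇒n7 (fail-walked)
[16] read 'e'  n7⇒n8
[17] read 'e'  n8⇒n9  emit P1@[15:17]
[18] read 'a'  n9⇒n0 (fail-walked)
[19] read 'c'  n0⇒n1
[20] read 'b'  n1⇒n7 (fail-walked)
[21] read 'c'  n7⇒n1 (fail-walked)
[22] read 'c'  n1⇒n2
[23] read 'd'  n2⇒n3
[24] read 'c'  n3⇒n4
[25] read 'c'  n4⇒n5
[26] read 'b'  n5⇒n6  emit P0@[21:26]
[27] read 'b'  n6⇒n7 (fail-walked)
[28] read 'e'  n7⇒n8
[29] read 'e'  n8⇒n9  emit P1@[27:29]
[30] read 'b'  n9⇒n7 (fail-walked)
[31] read 'e'  n7⇒n8
[32] read 'e'  n8⇒n9  emit P1@[30:32]
[33] read 'b'  n9⇒n7 (fail-walked)
[34] read 'e'  n7⇒n8
[35] read 'e'  n8⇒n9  emit P1@[33:35]
[36] read 'b'  n9⇒n7 (fail-walked)
[37] read 'b'  n7⇒n7 (fail-walked)
[38] read 'c'  n7⇒n1 (fail-walked)
[39] read 'c'  n1⇒n2
[40] read 'c'  n2⇒n2 (fail-walked)
[41] read 'a'  n2⇒n0 (fail-walked)
[42] read 'b'  n0⇒n7
[43] read 'c'  n7⇒n1 (fail-walked)
[44] read 'c'  n1⇒n2
[45] read 'd'  n2⇒n3
[46] read 'c'  n3⇒n4
[47] read 'c'  n4⇒n5
[48] read 'b'  n5⇒n6  emit P0@[43:48]
[49] read 'c'  n6⇒n1 (fail-walked)
[50] read 'b'  n1⇒n7 (fail-walked)
[51] read 'e'  n7⇒n8
[52] read 'e'  n8⇒n9  emit P1@[50:52]
[53] read 'a'  n9⇒n0 (fail-walked)
[54] read 'e'  n0⇒n0
[55] read 'c'  n0⇒n1
[56] read 'c'  n1⇒n2
[57] read 'c'  n2⇒n2 (fail-walked)
[58] read 'd'  n2⇒n3
[59] read 'c'  n3⇒n4
[60] read 'c'  n4⇒n5
[61] read 'b'  n5⇒n6  emit P0@[56:61]
[62] read 'c'  n6⇒n1 (fail-walked)
[63] read 'c'  n1⇒n2
[64] read 'd'  n2⇒n3
[65] read 'c'  n3⇒n4
[66] read 'c'  n4⇒n5
[67] read 'b'  n5⇒n6  emit P0@[62:67]
[68] read 'b'  n6⇒n7 (fail-walked)
[69] read 'c'  n7⇒n1 (fail-walked)
[70] read 'c'  n1⇒n2
[71] read 'd'  n2⇒n3
[72] read 'c'  n3⇒n4

All matches (sorted): [[4,1],[7,1],[11,1],[17,1],[26,0],[29,1],[32,1],[35,1],[48,0],[52,1],[61,0],[67,0]]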